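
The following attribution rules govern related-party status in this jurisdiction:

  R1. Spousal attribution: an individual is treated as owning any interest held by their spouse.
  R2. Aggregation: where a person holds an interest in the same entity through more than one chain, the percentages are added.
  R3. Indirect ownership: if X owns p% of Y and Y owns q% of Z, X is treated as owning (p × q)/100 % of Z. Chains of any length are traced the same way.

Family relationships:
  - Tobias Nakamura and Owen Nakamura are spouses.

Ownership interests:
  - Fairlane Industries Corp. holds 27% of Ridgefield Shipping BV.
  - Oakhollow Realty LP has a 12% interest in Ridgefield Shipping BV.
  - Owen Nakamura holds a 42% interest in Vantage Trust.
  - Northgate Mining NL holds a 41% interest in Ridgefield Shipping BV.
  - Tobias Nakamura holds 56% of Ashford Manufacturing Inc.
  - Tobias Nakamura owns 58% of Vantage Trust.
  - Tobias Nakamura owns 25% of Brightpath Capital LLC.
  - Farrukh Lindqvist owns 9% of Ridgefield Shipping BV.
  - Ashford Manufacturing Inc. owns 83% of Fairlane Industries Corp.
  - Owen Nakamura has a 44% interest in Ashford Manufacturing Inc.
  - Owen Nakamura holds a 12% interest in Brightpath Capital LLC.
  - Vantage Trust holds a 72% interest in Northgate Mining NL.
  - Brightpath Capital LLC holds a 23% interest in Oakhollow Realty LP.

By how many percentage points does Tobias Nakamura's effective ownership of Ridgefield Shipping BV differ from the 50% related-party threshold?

By spousal attribution (R1), Tobias Nakamura is treated as also owning Owen Nakamura's interest in Brightpath Capital LLC, giving 25% + 12% = 37%.
By spousal attribution (R1), Tobias Nakamura is treated as also owning Owen Nakamura's interest in Ashford Manufacturing Inc, giving 56% + 44% = 100%.
By spousal attribution (R1), Tobias Nakamura is treated as also owning Owen Nakamura's interest in Vantage Trust, giving 58% + 42% = 100%.
Chain via Brightpath Capital LLC → Oakhollow Realty LP (R3): 37% × 23% × 12% = 1.0212% of Ridgefield Shipping BV.
Chain via Ashford Manufacturing Inc. → Fairlane Industries Corp. (R3): 100% × 83% × 27% = 22.41% of Ridgefield Shipping BV.
Chain via Vantage Trust → Northgate Mining NL (R3): 100% × 72% × 41% = 29.52% of Ridgefield Shipping BV.
Aggregating (R2): 1.0212% + 22.41% + 29.52% = 52.9512%.
52.9512% exceeds the 50% threshold by 2.9512 percentage points.

2.9512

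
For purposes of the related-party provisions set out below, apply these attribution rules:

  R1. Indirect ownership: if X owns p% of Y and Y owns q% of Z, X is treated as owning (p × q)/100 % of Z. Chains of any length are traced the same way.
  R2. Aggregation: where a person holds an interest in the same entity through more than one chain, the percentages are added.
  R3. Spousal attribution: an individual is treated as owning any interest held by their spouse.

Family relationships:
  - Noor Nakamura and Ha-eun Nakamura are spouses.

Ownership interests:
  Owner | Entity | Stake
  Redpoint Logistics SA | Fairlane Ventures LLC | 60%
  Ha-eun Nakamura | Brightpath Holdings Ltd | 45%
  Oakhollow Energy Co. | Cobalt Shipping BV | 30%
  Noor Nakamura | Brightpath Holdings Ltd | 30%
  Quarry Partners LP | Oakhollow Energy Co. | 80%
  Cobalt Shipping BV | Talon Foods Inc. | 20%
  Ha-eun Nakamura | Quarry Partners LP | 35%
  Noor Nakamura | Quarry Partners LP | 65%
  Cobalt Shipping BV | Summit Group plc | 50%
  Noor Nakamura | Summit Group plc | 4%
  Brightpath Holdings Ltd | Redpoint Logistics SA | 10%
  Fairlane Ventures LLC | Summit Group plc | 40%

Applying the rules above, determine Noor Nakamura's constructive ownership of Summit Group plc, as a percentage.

By spousal attribution (R3), Noor Nakamura is treated as also owning Ha-eun Nakamura's interest in Quarry Partners LP, giving 65% + 35% = 100%.
By spousal attribution (R3), Noor Nakamura is treated as also owning Ha-eun Nakamura's interest in Brightpath Holdings Ltd, giving 30% + 45% = 75%.
Chain via Quarry Partners LP → Oakhollow Energy Co. → Cobalt Shipping BV (R1): 100% × 80% × 30% × 50% = 12% of Summit Group plc.
Chain via Brightpath Holdings Ltd → Redpoint Logistics SA → Fairlane Ventures LLC (R1): 75% × 10% × 60% × 40% = 1.8% of Summit Group plc.
Direct interest in Summit Group plc: 4%.
Aggregating (R2): 12% + 1.8% + 4% = 17.8%.

17.8%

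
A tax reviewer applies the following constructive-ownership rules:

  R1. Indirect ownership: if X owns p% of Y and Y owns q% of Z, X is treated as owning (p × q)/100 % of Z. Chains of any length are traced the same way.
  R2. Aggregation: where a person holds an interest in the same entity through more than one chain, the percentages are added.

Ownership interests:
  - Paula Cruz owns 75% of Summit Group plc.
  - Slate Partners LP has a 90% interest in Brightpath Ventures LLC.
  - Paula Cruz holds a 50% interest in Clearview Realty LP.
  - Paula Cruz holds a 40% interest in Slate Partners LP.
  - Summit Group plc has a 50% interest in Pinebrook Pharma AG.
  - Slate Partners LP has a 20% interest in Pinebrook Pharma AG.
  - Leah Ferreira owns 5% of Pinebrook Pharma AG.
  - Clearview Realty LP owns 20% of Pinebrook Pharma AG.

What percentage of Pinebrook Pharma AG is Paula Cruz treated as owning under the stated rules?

Chain via Clearview Realty LP (R1): 50% × 20% = 10% of Pinebrook Pharma AG.
Chain via Summit Group plc (R1): 75% × 50% = 37.5% of Pinebrook Pharma AG.
Chain via Slate Partners LP (R1): 40% × 20% = 8% of Pinebrook Pharma AG.
Aggregating (R2): 10% + 37.5% + 8% = 55.5%.

55.5%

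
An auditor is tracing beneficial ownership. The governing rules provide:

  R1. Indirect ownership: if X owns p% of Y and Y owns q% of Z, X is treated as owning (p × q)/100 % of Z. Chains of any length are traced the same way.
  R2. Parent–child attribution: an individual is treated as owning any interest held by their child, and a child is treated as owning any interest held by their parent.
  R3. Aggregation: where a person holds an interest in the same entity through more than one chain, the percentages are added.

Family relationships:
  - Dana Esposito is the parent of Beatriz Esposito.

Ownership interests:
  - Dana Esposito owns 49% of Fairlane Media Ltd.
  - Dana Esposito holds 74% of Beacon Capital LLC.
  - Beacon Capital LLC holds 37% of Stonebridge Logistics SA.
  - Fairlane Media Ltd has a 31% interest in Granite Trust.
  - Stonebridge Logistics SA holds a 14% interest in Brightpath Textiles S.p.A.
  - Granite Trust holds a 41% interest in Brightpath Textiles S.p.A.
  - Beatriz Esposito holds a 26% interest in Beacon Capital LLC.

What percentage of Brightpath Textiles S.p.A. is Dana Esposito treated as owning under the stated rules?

11.4079%

By parent–child attribution (R2), Dana Esposito is treated as also owning Beatriz Esposito's interest in Beacon Capital LLC, giving 74% + 26% = 100%.
Chain via Fairlane Media Ltd → Granite Trust (R1): 49% × 31% × 41% = 6.2279% of Brightpath Textiles S.p.A.
Chain via Beacon Capital LLC → Stonebridge Logistics SA (R1): 100% × 37% × 14% = 5.18% of Brightpath Textiles S.p.A.
Aggregating (R3): 6.2279% + 5.18% = 11.4079%.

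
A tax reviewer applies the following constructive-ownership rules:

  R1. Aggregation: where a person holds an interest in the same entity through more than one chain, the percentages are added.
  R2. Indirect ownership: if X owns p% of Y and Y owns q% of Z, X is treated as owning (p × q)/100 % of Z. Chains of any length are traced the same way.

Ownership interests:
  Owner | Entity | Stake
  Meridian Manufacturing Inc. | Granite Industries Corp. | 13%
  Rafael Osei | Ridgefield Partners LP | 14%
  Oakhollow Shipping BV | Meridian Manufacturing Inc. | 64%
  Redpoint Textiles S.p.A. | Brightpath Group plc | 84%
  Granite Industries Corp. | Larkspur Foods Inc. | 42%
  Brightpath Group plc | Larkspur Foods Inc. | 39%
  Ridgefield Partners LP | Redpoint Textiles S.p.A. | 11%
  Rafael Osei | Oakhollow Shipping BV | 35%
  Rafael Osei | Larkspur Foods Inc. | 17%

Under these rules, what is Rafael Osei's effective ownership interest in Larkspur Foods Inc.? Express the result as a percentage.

18.727544%

Chain via Ridgefield Partners LP → Redpoint Textiles S.p.A. → Brightpath Group plc (R2): 14% × 11% × 84% × 39% = 0.504504% of Larkspur Foods Inc.
Chain via Oakhollow Shipping BV → Meridian Manufacturing Inc. → Granite Industries Corp. (R2): 35% × 64% × 13% × 42% = 1.22304% of Larkspur Foods Inc.
Direct interest in Larkspur Foods Inc: 17%.
Aggregating (R1): 0.504504% + 1.22304% + 17% = 18.727544%.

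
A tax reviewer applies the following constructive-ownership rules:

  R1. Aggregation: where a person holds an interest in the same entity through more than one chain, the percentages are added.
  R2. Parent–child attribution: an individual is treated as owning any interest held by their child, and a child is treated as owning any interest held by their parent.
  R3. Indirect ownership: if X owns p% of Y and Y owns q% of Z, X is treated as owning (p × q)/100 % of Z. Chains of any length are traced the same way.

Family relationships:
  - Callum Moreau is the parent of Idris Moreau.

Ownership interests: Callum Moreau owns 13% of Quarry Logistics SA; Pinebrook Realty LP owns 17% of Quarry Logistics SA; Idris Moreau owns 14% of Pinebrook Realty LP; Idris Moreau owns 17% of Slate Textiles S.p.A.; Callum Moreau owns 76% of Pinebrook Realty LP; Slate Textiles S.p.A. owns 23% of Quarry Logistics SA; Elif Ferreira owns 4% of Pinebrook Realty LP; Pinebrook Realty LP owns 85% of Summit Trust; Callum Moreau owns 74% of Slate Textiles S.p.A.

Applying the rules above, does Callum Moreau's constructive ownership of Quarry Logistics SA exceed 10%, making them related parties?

Yes

By parent–child attribution (R2), Callum Moreau is treated as also owning Idris Moreau's interest in Pinebrook Realty LP, giving 76% + 14% = 90%.
By parent–child attribution (R2), Callum Moreau is treated as also owning Idris Moreau's interest in Slate Textiles S.p.A, giving 74% + 17% = 91%.
Chain via Pinebrook Realty LP (R3): 90% × 17% = 15.3% of Quarry Logistics SA.
Chain via Slate Textiles S.p.A. (R3): 91% × 23% = 20.93% of Quarry Logistics SA.
Direct interest in Quarry Logistics SA: 13%.
Aggregating (R1): 15.3% + 20.93% + 13% = 49.23%.
49.23% exceeds the 10% threshold, so Callum is a related party to Quarry Logistics SA.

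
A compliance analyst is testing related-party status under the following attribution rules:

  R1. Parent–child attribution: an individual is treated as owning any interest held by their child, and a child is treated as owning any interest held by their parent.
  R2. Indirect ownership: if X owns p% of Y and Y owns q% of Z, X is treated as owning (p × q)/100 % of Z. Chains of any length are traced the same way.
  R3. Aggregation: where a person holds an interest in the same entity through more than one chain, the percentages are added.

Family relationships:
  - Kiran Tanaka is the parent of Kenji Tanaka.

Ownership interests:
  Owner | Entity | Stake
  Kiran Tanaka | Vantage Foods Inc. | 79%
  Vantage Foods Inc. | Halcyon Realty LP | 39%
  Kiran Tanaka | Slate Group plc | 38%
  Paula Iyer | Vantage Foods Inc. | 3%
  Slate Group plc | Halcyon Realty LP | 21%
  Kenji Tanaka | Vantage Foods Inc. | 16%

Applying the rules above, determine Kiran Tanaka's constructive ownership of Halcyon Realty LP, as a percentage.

45.03%

By parent–child attribution (R1), Kiran Tanaka is treated as also owning Kenji Tanaka's interest in Vantage Foods Inc, giving 79% + 16% = 95%.
Chain via Slate Group plc (R2): 38% × 21% = 7.98% of Halcyon Realty LP.
Chain via Vantage Foods Inc. (R2): 95% × 39% = 37.05% of Halcyon Realty LP.
Aggregating (R3): 7.98% + 37.05% = 45.03%.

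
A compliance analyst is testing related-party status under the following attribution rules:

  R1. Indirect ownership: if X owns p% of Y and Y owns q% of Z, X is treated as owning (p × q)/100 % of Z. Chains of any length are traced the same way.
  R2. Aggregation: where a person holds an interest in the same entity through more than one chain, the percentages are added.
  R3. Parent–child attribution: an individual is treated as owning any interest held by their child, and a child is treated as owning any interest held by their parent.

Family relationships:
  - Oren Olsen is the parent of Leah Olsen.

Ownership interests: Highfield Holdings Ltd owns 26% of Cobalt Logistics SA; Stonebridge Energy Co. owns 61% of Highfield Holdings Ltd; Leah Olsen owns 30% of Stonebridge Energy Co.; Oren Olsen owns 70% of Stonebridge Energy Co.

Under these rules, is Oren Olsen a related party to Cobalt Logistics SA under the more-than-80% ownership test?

No

By parent–child attribution (R3), Oren Olsen is treated as also owning Leah Olsen's interest in Stonebridge Energy Co, giving 70% + 30% = 100%.
Chain via Stonebridge Energy Co. → Highfield Holdings Ltd (R1): 100% × 61% × 26% = 15.86% of Cobalt Logistics SA.
15.86% does not exceed the 80% threshold, so Oren is not a related party to Cobalt Logistics SA.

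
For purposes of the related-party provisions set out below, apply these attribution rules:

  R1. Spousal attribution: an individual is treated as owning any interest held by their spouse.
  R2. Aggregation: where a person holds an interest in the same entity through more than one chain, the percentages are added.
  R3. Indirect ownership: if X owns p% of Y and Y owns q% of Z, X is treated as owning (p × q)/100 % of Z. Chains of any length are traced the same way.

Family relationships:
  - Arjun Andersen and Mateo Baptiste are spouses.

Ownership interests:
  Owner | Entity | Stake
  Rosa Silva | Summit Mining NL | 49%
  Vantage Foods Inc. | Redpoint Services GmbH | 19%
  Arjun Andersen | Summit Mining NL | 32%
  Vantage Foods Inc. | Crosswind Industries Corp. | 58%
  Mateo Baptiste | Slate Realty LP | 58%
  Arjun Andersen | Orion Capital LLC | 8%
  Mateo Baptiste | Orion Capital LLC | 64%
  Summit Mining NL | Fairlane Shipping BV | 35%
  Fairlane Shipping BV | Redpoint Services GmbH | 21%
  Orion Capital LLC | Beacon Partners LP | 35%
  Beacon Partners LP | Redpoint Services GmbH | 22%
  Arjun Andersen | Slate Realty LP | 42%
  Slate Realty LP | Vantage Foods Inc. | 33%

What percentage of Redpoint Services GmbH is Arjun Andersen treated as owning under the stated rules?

By spousal attribution (R1), Arjun Andersen is treated as also owning Mateo Baptiste's interest in Orion Capital LLC, giving 8% + 64% = 72%.
By spousal attribution (R1), Arjun Andersen is treated as also owning Mateo Baptiste's interest in Slate Realty LP, giving 42% + 58% = 100%.
Chain via Summit Mining NL → Fairlane Shipping BV (R3): 32% × 35% × 21% = 2.352% of Redpoint Services GmbH.
Chain via Orion Capital LLC → Beacon Partners LP (R3): 72% × 35% × 22% = 5.544% of Redpoint Services GmbH.
Chain via Slate Realty LP → Vantage Foods Inc. (R3): 100% × 33% × 19% = 6.27% of Redpoint Services GmbH.
Aggregating (R2): 2.352% + 5.544% + 6.27% = 14.166%.

14.166%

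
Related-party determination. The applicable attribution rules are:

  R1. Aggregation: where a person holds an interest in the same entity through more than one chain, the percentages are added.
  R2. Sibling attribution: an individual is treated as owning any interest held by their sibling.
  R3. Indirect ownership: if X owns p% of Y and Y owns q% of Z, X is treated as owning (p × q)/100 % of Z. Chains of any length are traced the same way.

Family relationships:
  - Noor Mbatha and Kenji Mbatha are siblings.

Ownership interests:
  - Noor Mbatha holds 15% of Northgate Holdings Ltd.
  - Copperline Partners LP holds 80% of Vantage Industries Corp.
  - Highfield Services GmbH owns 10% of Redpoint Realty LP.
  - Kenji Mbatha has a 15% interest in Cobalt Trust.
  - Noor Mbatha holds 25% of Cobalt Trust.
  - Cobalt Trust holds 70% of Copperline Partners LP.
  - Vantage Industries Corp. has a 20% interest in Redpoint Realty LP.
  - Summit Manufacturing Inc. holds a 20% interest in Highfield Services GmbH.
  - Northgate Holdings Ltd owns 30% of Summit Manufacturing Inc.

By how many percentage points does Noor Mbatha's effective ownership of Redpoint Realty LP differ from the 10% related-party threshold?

5.43

By sibling attribution (R2), Noor Mbatha is treated as also owning Kenji Mbatha's interest in Cobalt Trust, giving 25% + 15% = 40%.
Chain via Northgate Holdings Ltd → Summit Manufacturing Inc. → Highfield Services GmbH (R3): 15% × 30% × 20% × 10% = 0.09% of Redpoint Realty LP.
Chain via Cobalt Trust → Copperline Partners LP → Vantage Industries Corp. (R3): 40% × 70% × 80% × 20% = 4.48% of Redpoint Realty LP.
Aggregating (R1): 0.09% + 4.48% = 4.57%.
4.57% falls short of the 10% threshold by 5.43 percentage points.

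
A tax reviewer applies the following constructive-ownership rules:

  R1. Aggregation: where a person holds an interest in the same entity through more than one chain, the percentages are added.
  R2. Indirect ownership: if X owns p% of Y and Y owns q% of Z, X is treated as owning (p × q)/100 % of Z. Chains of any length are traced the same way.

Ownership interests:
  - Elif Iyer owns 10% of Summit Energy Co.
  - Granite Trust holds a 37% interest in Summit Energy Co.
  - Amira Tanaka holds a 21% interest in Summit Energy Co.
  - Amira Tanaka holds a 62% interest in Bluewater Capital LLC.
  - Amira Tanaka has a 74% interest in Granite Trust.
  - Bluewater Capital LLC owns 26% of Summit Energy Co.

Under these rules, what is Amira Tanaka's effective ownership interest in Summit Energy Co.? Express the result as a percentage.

64.5%

Chain via Bluewater Capital LLC (R2): 62% × 26% = 16.12% of Summit Energy Co.
Chain via Granite Trust (R2): 74% × 37% = 27.38% of Summit Energy Co.
Direct interest in Summit Energy Co: 21%.
Aggregating (R1): 16.12% + 27.38% + 21% = 64.5%.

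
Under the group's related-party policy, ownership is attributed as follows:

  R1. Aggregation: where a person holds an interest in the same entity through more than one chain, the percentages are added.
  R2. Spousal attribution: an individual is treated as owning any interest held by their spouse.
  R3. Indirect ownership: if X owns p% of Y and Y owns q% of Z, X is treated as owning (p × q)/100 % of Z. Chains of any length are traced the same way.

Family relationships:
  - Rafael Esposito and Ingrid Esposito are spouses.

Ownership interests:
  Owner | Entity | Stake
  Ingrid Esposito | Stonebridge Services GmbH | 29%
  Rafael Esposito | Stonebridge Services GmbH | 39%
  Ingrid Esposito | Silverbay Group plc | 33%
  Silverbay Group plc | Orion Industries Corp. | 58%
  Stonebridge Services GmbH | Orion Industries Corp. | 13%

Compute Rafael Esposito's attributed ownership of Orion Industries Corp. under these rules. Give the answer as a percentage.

27.98%

By spousal attribution (R2), Rafael Esposito is treated as also owning Ingrid Esposito's interest in Stonebridge Services GmbH, giving 39% + 29% = 68%.
By spousal attribution (R2), Rafael Esposito is treated as owning Ingrid Esposito's 33% interest in Silverbay Group plc.
Chain via Stonebridge Services GmbH (R3): 68% × 13% = 8.84% of Orion Industries Corp.
Chain via Silverbay Group plc (R3): 33% × 58% = 19.14% of Orion Industries Corp.
Aggregating (R1): 8.84% + 19.14% = 27.98%.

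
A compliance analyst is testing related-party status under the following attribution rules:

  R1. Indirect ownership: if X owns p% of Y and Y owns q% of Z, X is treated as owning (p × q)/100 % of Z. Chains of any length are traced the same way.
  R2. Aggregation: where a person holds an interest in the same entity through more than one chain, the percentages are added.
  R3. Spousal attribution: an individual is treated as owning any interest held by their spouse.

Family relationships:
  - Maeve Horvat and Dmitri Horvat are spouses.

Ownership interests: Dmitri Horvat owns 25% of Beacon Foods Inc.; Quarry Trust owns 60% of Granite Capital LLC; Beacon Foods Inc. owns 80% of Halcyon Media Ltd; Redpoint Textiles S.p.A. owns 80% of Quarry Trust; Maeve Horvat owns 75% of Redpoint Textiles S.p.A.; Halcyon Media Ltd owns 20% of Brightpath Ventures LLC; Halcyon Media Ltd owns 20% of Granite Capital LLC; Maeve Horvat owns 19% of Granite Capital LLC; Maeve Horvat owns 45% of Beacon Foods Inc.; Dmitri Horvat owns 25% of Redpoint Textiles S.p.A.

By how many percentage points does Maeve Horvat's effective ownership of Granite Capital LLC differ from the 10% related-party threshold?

By spousal attribution (R3), Maeve Horvat is treated as also owning Dmitri Horvat's interest in Beacon Foods Inc, giving 45% + 25% = 70%.
By spousal attribution (R3), Maeve Horvat is treated as also owning Dmitri Horvat's interest in Redpoint Textiles S.p.A, giving 75% + 25% = 100%.
Chain via Beacon Foods Inc. → Halcyon Media Ltd (R1): 70% × 80% × 20% = 11.2% of Granite Capital LLC.
Chain via Redpoint Textiles S.p.A. → Quarry Trust (R1): 100% × 80% × 60% = 48% of Granite Capital LLC.
Direct interest in Granite Capital LLC: 19%.
Aggregating (R2): 11.2% + 48% + 19% = 78.2%.
78.2% exceeds the 10% threshold by 68.2 percentage points.

68.2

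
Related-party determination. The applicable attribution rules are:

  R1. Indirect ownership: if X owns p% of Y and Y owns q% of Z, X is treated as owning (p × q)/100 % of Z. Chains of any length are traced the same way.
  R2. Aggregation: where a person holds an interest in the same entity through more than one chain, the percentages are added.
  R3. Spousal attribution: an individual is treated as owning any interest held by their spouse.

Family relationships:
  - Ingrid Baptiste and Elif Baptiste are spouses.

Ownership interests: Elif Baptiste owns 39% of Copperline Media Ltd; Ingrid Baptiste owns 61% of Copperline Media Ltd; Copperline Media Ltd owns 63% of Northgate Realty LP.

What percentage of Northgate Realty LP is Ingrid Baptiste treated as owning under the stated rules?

63%

By spousal attribution (R3), Ingrid Baptiste is treated as also owning Elif Baptiste's interest in Copperline Media Ltd, giving 61% + 39% = 100%.
Chain via Copperline Media Ltd (R1): 100% × 63% = 63% of Northgate Realty LP.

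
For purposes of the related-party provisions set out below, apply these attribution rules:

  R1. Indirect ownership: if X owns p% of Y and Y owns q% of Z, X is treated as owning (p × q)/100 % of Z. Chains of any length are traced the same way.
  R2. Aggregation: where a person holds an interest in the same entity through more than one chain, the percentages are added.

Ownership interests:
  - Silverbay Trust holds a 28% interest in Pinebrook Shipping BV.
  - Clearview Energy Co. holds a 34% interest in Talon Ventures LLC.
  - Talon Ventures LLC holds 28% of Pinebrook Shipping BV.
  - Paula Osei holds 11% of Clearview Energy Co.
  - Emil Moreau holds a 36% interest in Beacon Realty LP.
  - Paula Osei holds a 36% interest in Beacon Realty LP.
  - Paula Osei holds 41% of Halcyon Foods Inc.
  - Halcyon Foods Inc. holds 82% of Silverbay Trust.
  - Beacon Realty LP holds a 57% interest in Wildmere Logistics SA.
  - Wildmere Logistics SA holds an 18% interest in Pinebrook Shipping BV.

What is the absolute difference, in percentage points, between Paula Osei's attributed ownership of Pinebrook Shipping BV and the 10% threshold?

Chain via Halcyon Foods Inc. → Silverbay Trust (R1): 41% × 82% × 28% = 9.4136% of Pinebrook Shipping BV.
Chain via Clearview Energy Co. → Talon Ventures LLC (R1): 11% × 34% × 28% = 1.0472% of Pinebrook Shipping BV.
Chain via Beacon Realty LP → Wildmere Logistics SA (R1): 36% × 57% × 18% = 3.6936% of Pinebrook Shipping BV.
Aggregating (R2): 9.4136% + 1.0472% + 3.6936% = 14.1544%.
14.1544% exceeds the 10% threshold by 4.1544 percentage points.

4.1544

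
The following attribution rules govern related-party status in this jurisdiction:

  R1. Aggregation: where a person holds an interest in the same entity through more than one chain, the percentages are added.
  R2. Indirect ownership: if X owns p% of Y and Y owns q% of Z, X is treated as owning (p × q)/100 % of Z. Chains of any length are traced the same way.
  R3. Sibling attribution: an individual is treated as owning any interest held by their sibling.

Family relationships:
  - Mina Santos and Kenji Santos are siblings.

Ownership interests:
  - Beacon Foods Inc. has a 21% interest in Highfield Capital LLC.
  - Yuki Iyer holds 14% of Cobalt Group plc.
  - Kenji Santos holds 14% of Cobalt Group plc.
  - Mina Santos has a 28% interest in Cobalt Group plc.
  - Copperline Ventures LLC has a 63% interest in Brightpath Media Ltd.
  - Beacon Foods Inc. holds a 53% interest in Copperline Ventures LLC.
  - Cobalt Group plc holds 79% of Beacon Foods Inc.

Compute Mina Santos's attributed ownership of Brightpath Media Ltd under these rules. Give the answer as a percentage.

11.078802%

By sibling attribution (R3), Mina Santos is treated as also owning Kenji Santos's interest in Cobalt Group plc, giving 28% + 14% = 42%.
Chain via Cobalt Group plc → Beacon Foods Inc. → Copperline Ventures LLC (R2): 42% × 79% × 53% × 63% = 11.078802% of Brightpath Media Ltd.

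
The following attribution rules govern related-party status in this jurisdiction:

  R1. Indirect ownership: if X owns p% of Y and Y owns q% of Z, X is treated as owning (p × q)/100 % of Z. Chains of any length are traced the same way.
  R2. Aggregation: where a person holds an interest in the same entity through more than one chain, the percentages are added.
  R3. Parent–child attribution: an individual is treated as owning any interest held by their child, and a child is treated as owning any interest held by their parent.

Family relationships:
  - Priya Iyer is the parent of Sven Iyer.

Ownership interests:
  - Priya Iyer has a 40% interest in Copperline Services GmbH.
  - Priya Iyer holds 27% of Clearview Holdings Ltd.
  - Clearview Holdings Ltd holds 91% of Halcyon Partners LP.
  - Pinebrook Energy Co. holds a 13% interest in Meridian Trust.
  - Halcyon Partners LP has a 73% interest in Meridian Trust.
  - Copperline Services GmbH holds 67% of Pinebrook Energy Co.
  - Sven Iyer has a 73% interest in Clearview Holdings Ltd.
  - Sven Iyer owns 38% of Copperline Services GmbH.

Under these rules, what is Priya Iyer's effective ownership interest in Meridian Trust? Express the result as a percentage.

By parent–child attribution (R3), Priya Iyer is treated as also owning Sven Iyer's interest in Clearview Holdings Ltd, giving 27% + 73% = 100%.
By parent–child attribution (R3), Priya Iyer is treated as also owning Sven Iyer's interest in Copperline Services GmbH, giving 40% + 38% = 78%.
Chain via Clearview Holdings Ltd → Halcyon Partners LP (R1): 100% × 91% × 73% = 66.43% of Meridian Trust.
Chain via Copperline Services GmbH → Pinebrook Energy Co. (R1): 78% × 67% × 13% = 6.7938% of Meridian Trust.
Aggregating (R2): 66.43% + 6.7938% = 73.2238%.

73.2238%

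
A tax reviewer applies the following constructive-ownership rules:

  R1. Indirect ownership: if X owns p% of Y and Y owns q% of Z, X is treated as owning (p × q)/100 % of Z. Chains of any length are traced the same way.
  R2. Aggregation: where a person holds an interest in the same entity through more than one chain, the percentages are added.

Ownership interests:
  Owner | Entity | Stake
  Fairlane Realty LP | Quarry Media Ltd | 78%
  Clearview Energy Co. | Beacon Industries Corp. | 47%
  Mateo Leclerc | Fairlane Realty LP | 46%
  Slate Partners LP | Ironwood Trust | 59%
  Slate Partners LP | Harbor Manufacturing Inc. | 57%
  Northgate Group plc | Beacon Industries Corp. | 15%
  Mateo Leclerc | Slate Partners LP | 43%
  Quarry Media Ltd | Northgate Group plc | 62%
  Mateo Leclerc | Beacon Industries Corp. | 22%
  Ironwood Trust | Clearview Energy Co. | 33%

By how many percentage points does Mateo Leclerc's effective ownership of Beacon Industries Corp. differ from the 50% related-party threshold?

20.728273

Chain via Fairlane Realty LP → Quarry Media Ltd → Northgate Group plc (R1): 46% × 78% × 62% × 15% = 3.33684% of Beacon Industries Corp.
Chain via Slate Partners LP → Ironwood Trust → Clearview Energy Co. (R1): 43% × 59% × 33% × 47% = 3.934887% of Beacon Industries Corp.
Direct interest in Beacon Industries Corp: 22%.
Aggregating (R2): 3.33684% + 3.934887% + 22% = 29.271727%.
29.271727% falls short of the 50% threshold by 20.728273 percentage points.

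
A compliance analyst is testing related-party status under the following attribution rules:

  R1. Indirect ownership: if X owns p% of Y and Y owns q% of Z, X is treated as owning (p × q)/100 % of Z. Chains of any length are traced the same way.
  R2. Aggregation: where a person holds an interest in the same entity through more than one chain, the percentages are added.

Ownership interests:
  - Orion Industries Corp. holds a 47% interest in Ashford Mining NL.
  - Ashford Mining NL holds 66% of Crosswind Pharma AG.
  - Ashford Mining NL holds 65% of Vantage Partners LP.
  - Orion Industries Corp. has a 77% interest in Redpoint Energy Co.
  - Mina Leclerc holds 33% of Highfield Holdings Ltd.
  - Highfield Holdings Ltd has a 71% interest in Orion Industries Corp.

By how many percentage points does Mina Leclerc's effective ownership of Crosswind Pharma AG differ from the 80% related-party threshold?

72.732014

Chain via Highfield Holdings Ltd → Orion Industries Corp. → Ashford Mining NL (R1): 33% × 71% × 47% × 66% = 7.267986% of Crosswind Pharma AG.
7.267986% falls short of the 80% threshold by 72.732014 percentage points.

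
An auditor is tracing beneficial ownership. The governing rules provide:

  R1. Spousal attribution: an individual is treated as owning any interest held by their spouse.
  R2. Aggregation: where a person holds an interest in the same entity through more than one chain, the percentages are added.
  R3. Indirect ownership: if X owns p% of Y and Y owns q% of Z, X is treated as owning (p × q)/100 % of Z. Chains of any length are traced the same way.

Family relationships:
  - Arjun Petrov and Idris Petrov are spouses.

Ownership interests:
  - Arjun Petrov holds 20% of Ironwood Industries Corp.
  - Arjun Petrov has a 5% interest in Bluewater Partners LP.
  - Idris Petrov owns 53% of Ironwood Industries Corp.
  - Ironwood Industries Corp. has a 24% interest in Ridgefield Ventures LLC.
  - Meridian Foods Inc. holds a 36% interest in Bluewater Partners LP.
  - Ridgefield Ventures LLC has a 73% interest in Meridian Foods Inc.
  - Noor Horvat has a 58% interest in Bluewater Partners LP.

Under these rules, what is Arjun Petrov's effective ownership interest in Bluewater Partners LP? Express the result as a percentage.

9.604256%

By spousal attribution (R1), Arjun Petrov is treated as also owning Idris Petrov's interest in Ironwood Industries Corp, giving 20% + 53% = 73%.
Chain via Ironwood Industries Corp. → Ridgefield Ventures LLC → Meridian Foods Inc. (R3): 73% × 24% × 73% × 36% = 4.604256% of Bluewater Partners LP.
Direct interest in Bluewater Partners LP: 5%.
Aggregating (R2): 4.604256% + 5% = 9.604256%.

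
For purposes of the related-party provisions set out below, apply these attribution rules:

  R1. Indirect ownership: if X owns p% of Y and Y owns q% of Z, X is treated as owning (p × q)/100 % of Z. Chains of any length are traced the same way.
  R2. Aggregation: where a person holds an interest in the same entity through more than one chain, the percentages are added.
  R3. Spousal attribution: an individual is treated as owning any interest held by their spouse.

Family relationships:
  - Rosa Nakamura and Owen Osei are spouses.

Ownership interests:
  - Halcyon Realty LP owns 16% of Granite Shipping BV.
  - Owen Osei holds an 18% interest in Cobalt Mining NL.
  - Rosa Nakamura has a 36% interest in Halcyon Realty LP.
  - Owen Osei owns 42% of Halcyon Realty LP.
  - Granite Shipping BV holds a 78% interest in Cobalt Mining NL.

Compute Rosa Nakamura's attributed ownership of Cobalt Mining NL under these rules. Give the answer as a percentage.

By spousal attribution (R3), Rosa Nakamura is treated as also owning Owen Osei's interest in Halcyon Realty LP, giving 36% + 42% = 78%.
By spousal attribution (R3), Rosa Nakamura is treated as owning Owen Osei's 18% interest in Cobalt Mining NL.
Chain via Halcyon Realty LP → Granite Shipping BV (R1): 78% × 16% × 78% = 9.7344% of Cobalt Mining NL.
Direct interest in Cobalt Mining NL: 18%.
Aggregating (R2): 9.7344% + 18% = 27.7344%.

27.7344%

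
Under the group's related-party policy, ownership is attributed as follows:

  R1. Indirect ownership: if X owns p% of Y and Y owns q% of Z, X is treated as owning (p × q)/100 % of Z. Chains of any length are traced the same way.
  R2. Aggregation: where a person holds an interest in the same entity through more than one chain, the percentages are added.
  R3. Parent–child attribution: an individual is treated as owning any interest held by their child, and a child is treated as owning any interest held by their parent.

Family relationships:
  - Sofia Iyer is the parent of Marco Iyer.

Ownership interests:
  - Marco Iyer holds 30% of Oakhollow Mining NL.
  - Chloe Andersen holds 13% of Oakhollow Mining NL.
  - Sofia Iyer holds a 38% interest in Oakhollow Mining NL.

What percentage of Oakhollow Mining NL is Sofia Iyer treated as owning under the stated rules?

By parent–child attribution (R3), Sofia Iyer is treated as also owning Marco Iyer's interest in Oakhollow Mining NL, giving 38% + 30% = 68%.
Direct interest in Oakhollow Mining NL: 68%.

68%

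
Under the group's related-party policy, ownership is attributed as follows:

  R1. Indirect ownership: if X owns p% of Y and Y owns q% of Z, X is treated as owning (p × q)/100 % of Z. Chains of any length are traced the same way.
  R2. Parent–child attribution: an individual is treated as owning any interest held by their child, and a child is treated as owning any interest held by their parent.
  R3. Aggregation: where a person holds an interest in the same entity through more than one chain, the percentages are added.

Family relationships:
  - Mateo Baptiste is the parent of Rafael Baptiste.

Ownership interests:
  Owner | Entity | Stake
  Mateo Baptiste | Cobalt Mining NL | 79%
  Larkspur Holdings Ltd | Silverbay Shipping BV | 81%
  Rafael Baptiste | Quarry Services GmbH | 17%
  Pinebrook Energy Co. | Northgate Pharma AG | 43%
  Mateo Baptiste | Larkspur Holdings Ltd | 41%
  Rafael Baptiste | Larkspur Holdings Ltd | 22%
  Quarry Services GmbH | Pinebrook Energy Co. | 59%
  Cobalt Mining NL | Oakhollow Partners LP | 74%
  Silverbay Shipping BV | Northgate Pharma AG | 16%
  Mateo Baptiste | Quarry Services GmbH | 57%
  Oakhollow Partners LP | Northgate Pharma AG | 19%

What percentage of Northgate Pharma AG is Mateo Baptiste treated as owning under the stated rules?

38.046%

By parent–child attribution (R2), Mateo Baptiste is treated as also owning Rafael Baptiste's interest in Quarry Services GmbH, giving 57% + 17% = 74%.
By parent–child attribution (R2), Mateo Baptiste is treated as also owning Rafael Baptiste's interest in Larkspur Holdings Ltd, giving 41% + 22% = 63%.
Chain via Quarry Services GmbH → Pinebrook Energy Co. (R1): 74% × 59% × 43% = 18.7738% of Northgate Pharma AG.
Chain via Larkspur Holdings Ltd → Silverbay Shipping BV (R1): 63% × 81% × 16% = 8.1648% of Northgate Pharma AG.
Chain via Cobalt Mining NL → Oakhollow Partners LP (R1): 79% × 74% × 19% = 11.1074% of Northgate Pharma AG.
Aggregating (R3): 18.7738% + 8.1648% + 11.1074% = 38.046%.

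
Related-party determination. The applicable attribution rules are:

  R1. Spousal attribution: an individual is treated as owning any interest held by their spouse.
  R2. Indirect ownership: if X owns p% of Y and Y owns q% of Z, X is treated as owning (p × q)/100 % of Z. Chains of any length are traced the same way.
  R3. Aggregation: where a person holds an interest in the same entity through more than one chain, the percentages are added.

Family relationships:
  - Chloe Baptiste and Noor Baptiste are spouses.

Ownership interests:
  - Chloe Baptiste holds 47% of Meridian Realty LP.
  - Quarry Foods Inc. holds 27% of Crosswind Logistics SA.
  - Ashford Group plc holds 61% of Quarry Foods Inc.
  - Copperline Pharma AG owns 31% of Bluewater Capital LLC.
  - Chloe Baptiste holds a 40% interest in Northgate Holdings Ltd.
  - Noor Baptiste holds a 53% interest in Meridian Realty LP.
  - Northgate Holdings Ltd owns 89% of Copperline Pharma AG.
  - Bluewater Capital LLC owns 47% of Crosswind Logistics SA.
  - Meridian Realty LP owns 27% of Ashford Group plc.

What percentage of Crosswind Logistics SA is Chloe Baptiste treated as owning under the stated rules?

By spousal attribution (R1), Chloe Baptiste is treated as also owning Noor Baptiste's interest in Meridian Realty LP, giving 47% + 53% = 100%.
Chain via Meridian Realty LP → Ashford Group plc → Quarry Foods Inc. (R2): 100% × 27% × 61% × 27% = 4.4469% of Crosswind Logistics SA.
Chain via Northgate Holdings Ltd → Copperline Pharma AG → Bluewater Capital LLC (R2): 40% × 89% × 31% × 47% = 5.18692% of Crosswind Logistics SA.
Aggregating (R3): 4.4469% + 5.18692% = 9.63382%.

9.63382%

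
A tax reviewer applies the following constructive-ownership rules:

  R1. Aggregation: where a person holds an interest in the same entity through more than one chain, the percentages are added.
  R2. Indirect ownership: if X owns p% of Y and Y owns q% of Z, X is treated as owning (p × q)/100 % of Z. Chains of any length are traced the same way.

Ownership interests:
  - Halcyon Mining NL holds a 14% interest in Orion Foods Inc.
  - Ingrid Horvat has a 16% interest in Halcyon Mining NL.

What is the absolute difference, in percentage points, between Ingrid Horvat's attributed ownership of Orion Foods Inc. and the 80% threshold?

Chain via Halcyon Mining NL (R2): 16% × 14% = 2.24% of Orion Foods Inc.
2.24% falls short of the 80% threshold by 77.76 percentage points.

77.76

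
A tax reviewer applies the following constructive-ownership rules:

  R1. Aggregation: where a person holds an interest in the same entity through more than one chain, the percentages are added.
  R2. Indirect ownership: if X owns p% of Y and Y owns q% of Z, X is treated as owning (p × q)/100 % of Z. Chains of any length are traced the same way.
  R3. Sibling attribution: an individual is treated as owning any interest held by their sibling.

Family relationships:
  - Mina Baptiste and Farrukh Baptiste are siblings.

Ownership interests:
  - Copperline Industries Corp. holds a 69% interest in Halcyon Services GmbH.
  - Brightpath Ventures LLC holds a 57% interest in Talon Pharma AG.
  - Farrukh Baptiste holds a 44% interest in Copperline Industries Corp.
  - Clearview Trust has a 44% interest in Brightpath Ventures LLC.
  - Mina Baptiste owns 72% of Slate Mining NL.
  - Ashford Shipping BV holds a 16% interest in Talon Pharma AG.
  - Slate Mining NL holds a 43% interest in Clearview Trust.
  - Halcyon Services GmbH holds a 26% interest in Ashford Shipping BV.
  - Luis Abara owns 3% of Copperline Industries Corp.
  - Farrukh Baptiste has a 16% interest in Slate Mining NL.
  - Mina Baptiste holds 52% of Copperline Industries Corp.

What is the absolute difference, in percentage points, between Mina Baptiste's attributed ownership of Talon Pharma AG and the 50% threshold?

37.754144

By sibling attribution (R3), Mina Baptiste is treated as also owning Farrukh Baptiste's interest in Copperline Industries Corp, giving 52% + 44% = 96%.
By sibling attribution (R3), Mina Baptiste is treated as also owning Farrukh Baptiste's interest in Slate Mining NL, giving 72% + 16% = 88%.
Chain via Copperline Industries Corp. → Halcyon Services GmbH → Ashford Shipping BV (R2): 96% × 69% × 26% × 16% = 2.755584% of Talon Pharma AG.
Chain via Slate Mining NL → Clearview Trust → Brightpath Ventures LLC (R2): 88% × 43% × 44% × 57% = 9.490272% of Talon Pharma AG.
Aggregating (R1): 2.755584% + 9.490272% = 12.245856%.
12.245856% falls short of the 50% threshold by 37.754144 percentage points.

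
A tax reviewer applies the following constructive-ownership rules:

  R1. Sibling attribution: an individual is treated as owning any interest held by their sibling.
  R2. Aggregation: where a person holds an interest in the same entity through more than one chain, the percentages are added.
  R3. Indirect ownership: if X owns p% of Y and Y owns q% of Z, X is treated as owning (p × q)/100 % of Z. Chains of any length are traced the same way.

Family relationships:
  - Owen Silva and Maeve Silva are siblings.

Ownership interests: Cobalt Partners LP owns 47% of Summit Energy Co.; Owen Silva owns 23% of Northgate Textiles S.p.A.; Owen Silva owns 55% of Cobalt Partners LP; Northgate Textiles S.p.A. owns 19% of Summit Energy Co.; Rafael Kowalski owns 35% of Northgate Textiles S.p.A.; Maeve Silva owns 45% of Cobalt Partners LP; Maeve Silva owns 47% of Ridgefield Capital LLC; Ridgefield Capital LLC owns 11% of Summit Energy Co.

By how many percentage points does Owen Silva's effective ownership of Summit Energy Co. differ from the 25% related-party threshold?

31.54

By sibling attribution (R1), Owen Silva is treated as also owning Maeve Silva's interest in Cobalt Partners LP, giving 55% + 45% = 100%.
By sibling attribution (R1), Owen Silva is treated as owning Maeve Silva's 47% interest in Ridgefield Capital LLC.
Chain via Northgate Textiles S.p.A. (R3): 23% × 19% = 4.37% of Summit Energy Co.
Chain via Cobalt Partners LP (R3): 100% × 47% = 47% of Summit Energy Co.
Chain via Ridgefield Capital LLC (R3): 47% × 11% = 5.17% of Summit Energy Co.
Aggregating (R2): 4.37% + 47% + 5.17% = 56.54%.
56.54% exceeds the 25% threshold by 31.54 percentage points.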